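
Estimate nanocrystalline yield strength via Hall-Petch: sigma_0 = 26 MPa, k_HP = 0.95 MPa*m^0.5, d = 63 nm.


d = 63 nm = 6.3e-08 m
sqrt(d) = 0.000250998
Hall-Petch contribution = k / sqrt(d) = 0.95 / 0.000250998 = 3784.9 MPa
sigma = sigma_0 + k/sqrt(d) = 26 + 3784.9 = 3810.9 MPa

3810.9


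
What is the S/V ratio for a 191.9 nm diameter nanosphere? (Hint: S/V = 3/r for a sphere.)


Radius r = 191.9/2 = 95.95 nm
S/V = 3 / r = 3 / 95.95
S/V = 0.0313 nm^-1

0.0313


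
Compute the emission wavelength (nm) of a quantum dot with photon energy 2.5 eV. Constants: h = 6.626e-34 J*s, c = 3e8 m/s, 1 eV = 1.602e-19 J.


Convert energy: E = 2.5 eV = 2.5 * 1.602e-19 = 4.005e-19 J
lambda = h*c / E = 6.626e-34 * 3e8 / 4.005e-19
lambda = 4.9633e-07 m = 496.3 nm

496.3


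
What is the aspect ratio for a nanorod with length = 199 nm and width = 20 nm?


Aspect ratio AR = length / diameter
AR = 199 / 20
AR = 9.95

9.95


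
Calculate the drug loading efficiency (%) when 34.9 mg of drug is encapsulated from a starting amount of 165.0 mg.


Drug loading efficiency = (drug loaded / drug initial) * 100
DLE = 34.9 / 165.0 * 100
DLE = 0.2115 * 100
DLE = 21.15%

21.15


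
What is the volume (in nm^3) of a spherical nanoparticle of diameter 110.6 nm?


Radius r = 110.6/2 = 55.3 nm
Volume V = (4/3) * pi * r^3
V = (4/3) * pi * (55.3)^3
V = 708376.27 nm^3

708376.27


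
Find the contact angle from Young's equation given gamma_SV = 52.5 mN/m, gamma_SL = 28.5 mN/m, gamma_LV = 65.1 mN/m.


cos(theta) = (gamma_SV - gamma_SL) / gamma_LV
cos(theta) = (52.5 - 28.5) / 65.1
cos(theta) = 0.368664
theta = arccos(0.368664) = 68.37 degrees

68.37


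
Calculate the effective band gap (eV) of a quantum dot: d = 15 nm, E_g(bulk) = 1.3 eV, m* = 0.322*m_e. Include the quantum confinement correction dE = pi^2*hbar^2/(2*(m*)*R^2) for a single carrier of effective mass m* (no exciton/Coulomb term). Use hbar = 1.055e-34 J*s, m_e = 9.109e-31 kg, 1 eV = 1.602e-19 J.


Radius R = 15/2 nm = 7.5e-09 m
Confinement energy dE = pi^2 * hbar^2 / (2 * m_eff * m_e * R^2)
dE = pi^2 * (1.055e-34)^2 / (2 * 0.322 * 9.109e-31 * (7.5e-09)^2) J, divided by 1.602e-19 J/eV
dE = 0.0208 eV
Total band gap = E_g(bulk) + dE = 1.3 + 0.0208 = 1.3208 eV

1.3208


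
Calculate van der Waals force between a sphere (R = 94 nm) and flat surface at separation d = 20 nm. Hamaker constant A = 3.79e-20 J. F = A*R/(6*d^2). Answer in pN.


Convert to SI: R = 94 nm = 9.4e-08 m, d = 20 nm = 2e-08 m
F = A * R / (6 * d^2)
F = 3.79e-20 * 9.4e-08 / (6 * (2e-08)^2)
F = 1.48442e-12 N = 1.484 pN

1.484


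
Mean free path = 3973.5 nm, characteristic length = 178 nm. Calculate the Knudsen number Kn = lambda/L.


Knudsen number Kn = lambda / L
Kn = 3973.5 / 178
Kn = 22.323

22.323


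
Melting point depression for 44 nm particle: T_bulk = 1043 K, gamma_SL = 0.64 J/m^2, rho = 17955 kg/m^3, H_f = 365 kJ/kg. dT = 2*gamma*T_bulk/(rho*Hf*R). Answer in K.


Radius R = 44/2 = 22 nm = 2.2e-08 m
Convert H_f = 365 kJ/kg = 365000 J/kg
dT = 2 * gamma_SL * T_bulk / (rho * H_f * R)
dT = 2 * 0.64 * 1043 / (17955 * 365000 * 2.2e-08)
dT = 9.3 K

9.3


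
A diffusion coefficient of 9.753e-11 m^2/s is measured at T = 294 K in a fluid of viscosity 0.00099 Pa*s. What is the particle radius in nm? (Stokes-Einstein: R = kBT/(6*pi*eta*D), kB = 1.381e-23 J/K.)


Stokes-Einstein: R = kB*T / (6*pi*eta*D)
R = 1.381e-23 * 294 / (6 * pi * 0.00099 * 9.753e-11)
R = 2.23083e-09 m = 2.23 nm

2.23


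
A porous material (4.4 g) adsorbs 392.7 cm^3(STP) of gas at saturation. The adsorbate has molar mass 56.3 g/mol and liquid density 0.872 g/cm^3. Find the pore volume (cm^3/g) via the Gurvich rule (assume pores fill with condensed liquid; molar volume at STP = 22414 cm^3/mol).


Moles adsorbed n = V_ads / 22414 = 392.7 / 22414 = 1.752030e-02 mol
Liquid volume V_liq = n * M / rho_liq = 1.752030e-02 * 56.3 / 0.872 = 1.13118 cm^3
Specific pore volume V_pore = V_liq / m_sample = 1.13118 / 4.4
V_pore = 0.2571 cm^3/g

0.2571


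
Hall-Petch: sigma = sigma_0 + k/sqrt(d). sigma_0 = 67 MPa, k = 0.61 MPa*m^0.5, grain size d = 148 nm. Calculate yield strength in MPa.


d = 148 nm = 1.48e-07 m
sqrt(d) = 0.0003847077
Hall-Petch contribution = k / sqrt(d) = 0.61 / 0.0003847077 = 1585.6 MPa
sigma = sigma_0 + k/sqrt(d) = 67 + 1585.6 = 1652.6 MPa

1652.6


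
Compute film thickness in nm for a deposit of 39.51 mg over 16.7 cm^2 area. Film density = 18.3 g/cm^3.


Convert: m = 39.51 mg = 3.9510e-05 kg, A = 16.7 cm^2 = 1.6700e-03 m^2, rho = 18.3 g/cm^3 = 18300 kg/m^3
t = m / (A * rho)
t = 3.9510e-05 / (1.6700e-03 * 18300)
t = 1.2928e-06 m = 1292.8 nm

1292.8


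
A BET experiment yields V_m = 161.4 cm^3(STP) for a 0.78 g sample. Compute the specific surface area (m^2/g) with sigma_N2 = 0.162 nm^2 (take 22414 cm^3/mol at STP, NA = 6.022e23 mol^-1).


Number of moles in monolayer = V_m / 22414 = 161.4 / 22414 = 0.00720086
Number of molecules = moles * NA = 0.00720086 * 6.022e23
SA = molecules * sigma / mass
SA = (161.4 / 22414) * 6.022e23 * 0.162e-18 / 0.78
SA = 900.6 m^2/g

900.6


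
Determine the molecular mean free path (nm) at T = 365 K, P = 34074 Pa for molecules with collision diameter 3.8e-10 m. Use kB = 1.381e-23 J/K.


Mean free path: lambda = kB*T / (sqrt(2) * pi * d^2 * P)
lambda = 1.381e-23 * 365 / (sqrt(2) * pi * (3.8e-10)^2 * 34074)
lambda = 2.30585e-07 m
lambda = 230.59 nm

230.59


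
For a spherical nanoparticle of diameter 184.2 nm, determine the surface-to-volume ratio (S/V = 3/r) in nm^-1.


Radius r = 184.2/2 = 92.1 nm
S/V = 3 / r = 3 / 92.1
S/V = 0.0326 nm^-1

0.0326


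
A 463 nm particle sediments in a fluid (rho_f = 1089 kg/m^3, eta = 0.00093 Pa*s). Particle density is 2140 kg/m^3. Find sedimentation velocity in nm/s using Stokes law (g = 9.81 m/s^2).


Radius R = 463/2 nm = 2.315e-07 m
Density difference = 2140 - 1089 = 1051 kg/m^3
v = 2 * R^2 * (rho_p - rho_f) * g / (9 * eta)
v = 2 * (2.315e-07)^2 * 1051 * 9.81 / (9 * 0.00093)
v = 1.32032e-07 m/s = 132.0317 nm/s

132.0317


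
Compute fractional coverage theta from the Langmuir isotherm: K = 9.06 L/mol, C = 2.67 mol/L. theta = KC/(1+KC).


Langmuir isotherm: theta = K*C / (1 + K*C)
K*C = 9.06 * 2.67 = 24.1902
theta = 24.1902 / (1 + 24.1902) = 24.1902 / 25.1902
theta = 0.9603

0.9603


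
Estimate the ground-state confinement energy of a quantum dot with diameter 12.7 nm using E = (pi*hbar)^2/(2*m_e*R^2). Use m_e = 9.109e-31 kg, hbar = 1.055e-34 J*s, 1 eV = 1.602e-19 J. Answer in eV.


Radius R = 12.7/2 = 6.35 nm = 6.35e-09 m
E = (pi * 1.055e-34)^2 / (2 * 9.109e-31 * (6.35e-09)^2)
E(J) = 1.4954e-21
E = E(J) / 1.602e-19 = 0.0093 eV

0.0093


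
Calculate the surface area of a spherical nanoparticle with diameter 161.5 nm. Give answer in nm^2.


Radius r = 161.5/2 = 80.75 nm
Surface area SA = 4 * pi * r^2
SA = 4 * pi * (80.75)^2
SA = 81939.8 nm^2

81939.8


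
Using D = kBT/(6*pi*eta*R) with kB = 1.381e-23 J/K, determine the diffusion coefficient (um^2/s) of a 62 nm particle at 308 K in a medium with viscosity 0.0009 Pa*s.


Radius R = 62/2 = 31 nm = 3.1e-08 m
D = kB*T / (6*pi*eta*R)
D = 1.381e-23 * 308 / (6 * pi * 0.0009 * 3.1e-08)
D = 8.08796e-12 m^2/s = 8.088 um^2/s

8.088


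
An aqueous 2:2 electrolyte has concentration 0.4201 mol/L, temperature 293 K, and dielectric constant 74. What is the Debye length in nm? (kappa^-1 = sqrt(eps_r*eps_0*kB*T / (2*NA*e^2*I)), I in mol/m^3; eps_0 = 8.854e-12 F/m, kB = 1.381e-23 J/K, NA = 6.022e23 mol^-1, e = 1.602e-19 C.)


Ionic strength I = 0.4201 * 2^2 * 1000 = 1680.4 mol/m^3
kappa^-1 = sqrt(74 * 8.854e-12 * 1.381e-23 * 293 / (2 * 6.022e23 * (1.602e-19)^2 * 1680.4))
kappa^-1 = 0.226 nm

0.226


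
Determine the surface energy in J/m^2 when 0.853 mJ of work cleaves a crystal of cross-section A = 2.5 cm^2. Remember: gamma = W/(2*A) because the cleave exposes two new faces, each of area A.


Convert: A = 2.5 cm^2 = 0.00025 m^2, W = 0.853 mJ = 0.000853 J
Cleaving exposes two faces of area A, so total new surface = 2*A and gamma = W / (2*A)
gamma = 0.000853 / (2 * 0.00025)
gamma = 1.706 J/m^2

1.706


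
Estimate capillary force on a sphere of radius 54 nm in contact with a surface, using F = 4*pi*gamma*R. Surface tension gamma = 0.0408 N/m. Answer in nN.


Convert radius: R = 54 nm = 5.4e-08 m
F = 4 * pi * gamma * R
F = 4 * pi * 0.0408 * 5.4e-08
F = 2.76862e-08 N = 27.6862 nN

27.6862


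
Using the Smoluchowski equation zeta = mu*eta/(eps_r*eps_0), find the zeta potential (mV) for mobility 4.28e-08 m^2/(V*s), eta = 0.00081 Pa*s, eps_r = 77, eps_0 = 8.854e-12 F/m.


Smoluchowski equation: zeta = mu * eta / (eps_r * eps_0)
zeta = 4.28e-08 * 0.00081 / (77 * 8.854e-12)
zeta = 0.050851 V = 50.85 mV

50.85


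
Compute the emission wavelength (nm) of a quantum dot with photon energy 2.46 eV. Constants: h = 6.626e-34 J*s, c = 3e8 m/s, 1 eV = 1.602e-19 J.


Convert energy: E = 2.46 eV = 2.46 * 1.602e-19 = 3.94092e-19 J
lambda = h*c / E = 6.626e-34 * 3e8 / 3.94092e-19
lambda = 5.044e-07 m = 504.4 nm

504.4


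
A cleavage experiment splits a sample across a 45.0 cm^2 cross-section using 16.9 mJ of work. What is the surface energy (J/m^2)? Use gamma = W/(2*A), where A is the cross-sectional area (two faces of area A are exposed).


Convert: A = 45.0 cm^2 = 0.0045 m^2, W = 16.9 mJ = 0.0169 J
Cleaving exposes two faces of area A, so total new surface = 2*A and gamma = W / (2*A)
gamma = 0.0169 / (2 * 0.0045)
gamma = 1.878 J/m^2

1.878


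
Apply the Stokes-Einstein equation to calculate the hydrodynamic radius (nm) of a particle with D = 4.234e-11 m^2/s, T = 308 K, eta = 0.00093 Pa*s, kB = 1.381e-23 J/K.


Stokes-Einstein: R = kB*T / (6*pi*eta*D)
R = 1.381e-23 * 308 / (6 * pi * 0.00093 * 4.234e-11)
R = 5.73072e-09 m = 5.73 nm

5.73


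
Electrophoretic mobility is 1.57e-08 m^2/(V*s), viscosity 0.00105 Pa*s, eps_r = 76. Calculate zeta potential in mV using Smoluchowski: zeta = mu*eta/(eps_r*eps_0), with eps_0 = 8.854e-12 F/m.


Smoluchowski equation: zeta = mu * eta / (eps_r * eps_0)
zeta = 1.57e-08 * 0.00105 / (76 * 8.854e-12)
zeta = 0.024498 V = 24.5 mV

24.5


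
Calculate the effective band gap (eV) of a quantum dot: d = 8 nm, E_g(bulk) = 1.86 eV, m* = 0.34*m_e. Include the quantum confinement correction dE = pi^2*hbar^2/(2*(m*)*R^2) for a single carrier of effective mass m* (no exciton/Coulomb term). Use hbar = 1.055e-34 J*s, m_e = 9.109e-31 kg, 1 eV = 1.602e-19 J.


Radius R = 8/2 nm = 4e-09 m
Confinement energy dE = pi^2 * hbar^2 / (2 * m_eff * m_e * R^2)
dE = pi^2 * (1.055e-34)^2 / (2 * 0.34 * 9.109e-31 * (4e-09)^2) J, divided by 1.602e-19 J/eV
dE = 0.0692 eV
Total band gap = E_g(bulk) + dE = 1.86 + 0.0692 = 1.9292 eV

1.9292


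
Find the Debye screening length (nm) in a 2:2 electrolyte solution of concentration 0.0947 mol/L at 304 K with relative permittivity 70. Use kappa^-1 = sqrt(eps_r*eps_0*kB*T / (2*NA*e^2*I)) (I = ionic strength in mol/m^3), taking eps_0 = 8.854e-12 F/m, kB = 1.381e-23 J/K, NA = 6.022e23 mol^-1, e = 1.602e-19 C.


Ionic strength I = 0.0947 * 2^2 * 1000 = 378.8 mol/m^3
kappa^-1 = sqrt(70 * 8.854e-12 * 1.381e-23 * 304 / (2 * 6.022e23 * (1.602e-19)^2 * 378.8))
kappa^-1 = 0.471 nm

0.471


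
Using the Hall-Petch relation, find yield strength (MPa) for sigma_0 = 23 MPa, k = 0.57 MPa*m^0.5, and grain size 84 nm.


d = 84 nm = 8.4e-08 m
sqrt(d) = 0.0002898275
Hall-Petch contribution = k / sqrt(d) = 0.57 / 0.0002898275 = 1966.7 MPa
sigma = sigma_0 + k/sqrt(d) = 23 + 1966.7 = 1989.7 MPa

1989.7


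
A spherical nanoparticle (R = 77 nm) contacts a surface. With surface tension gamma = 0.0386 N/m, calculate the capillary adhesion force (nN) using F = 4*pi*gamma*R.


Convert radius: R = 77 nm = 7.7e-08 m
F = 4 * pi * gamma * R
F = 4 * pi * 0.0386 * 7.7e-08
F = 3.73498e-08 N = 37.3498 nN

37.3498


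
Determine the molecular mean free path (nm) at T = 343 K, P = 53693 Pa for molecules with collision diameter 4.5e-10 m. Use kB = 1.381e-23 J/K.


Mean free path: lambda = kB*T / (sqrt(2) * pi * d^2 * P)
lambda = 1.381e-23 * 343 / (sqrt(2) * pi * (4.5e-10)^2 * 53693)
lambda = 9.80574e-08 m
lambda = 98.06 nm

98.06


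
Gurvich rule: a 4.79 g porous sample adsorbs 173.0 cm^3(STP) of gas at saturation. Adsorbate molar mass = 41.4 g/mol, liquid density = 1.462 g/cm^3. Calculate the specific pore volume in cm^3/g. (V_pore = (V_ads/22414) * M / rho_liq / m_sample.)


Moles adsorbed n = V_ads / 22414 = 173.0 / 22414 = 7.718390e-03 mol
Liquid volume V_liq = n * M / rho_liq = 7.718390e-03 * 41.4 / 1.462 = 0.21856 cm^3
Specific pore volume V_pore = V_liq / m_sample = 0.21856 / 4.79
V_pore = 0.0456 cm^3/g

0.0456


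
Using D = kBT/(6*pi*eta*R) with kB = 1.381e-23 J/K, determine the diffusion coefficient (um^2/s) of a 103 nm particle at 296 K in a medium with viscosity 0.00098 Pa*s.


Radius R = 103/2 = 51.5 nm = 5.15e-08 m
D = kB*T / (6*pi*eta*R)
D = 1.381e-23 * 296 / (6 * pi * 0.00098 * 5.15e-08)
D = 4.29686e-12 m^2/s = 4.297 um^2/s

4.297


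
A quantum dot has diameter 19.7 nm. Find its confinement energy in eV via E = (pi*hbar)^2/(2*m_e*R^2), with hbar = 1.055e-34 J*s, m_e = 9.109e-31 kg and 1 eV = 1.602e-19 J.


Radius R = 19.7/2 = 9.85 nm = 9.85e-09 m
E = (pi * 1.055e-34)^2 / (2 * 9.109e-31 * (9.85e-09)^2)
E(J) = 6.21486e-22
E = E(J) / 1.602e-19 = 0.0039 eV

0.0039


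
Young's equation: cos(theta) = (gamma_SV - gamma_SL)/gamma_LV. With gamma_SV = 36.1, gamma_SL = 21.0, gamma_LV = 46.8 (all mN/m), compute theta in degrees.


cos(theta) = (gamma_SV - gamma_SL) / gamma_LV
cos(theta) = (36.1 - 21.0) / 46.8
cos(theta) = 0.32265
theta = arccos(0.32265) = 71.18 degrees

71.18


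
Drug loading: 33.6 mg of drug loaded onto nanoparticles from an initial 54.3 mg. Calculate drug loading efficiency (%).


Drug loading efficiency = (drug loaded / drug initial) * 100
DLE = 33.6 / 54.3 * 100
DLE = 0.6188 * 100
DLE = 61.88%

61.88


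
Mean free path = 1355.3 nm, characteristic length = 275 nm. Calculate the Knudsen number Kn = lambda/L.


Knudsen number Kn = lambda / L
Kn = 1355.3 / 275
Kn = 4.9284

4.9284


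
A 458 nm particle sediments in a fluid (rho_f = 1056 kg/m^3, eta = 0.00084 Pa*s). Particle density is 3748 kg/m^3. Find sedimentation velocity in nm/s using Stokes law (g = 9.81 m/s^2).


Radius R = 458/2 nm = 2.29e-07 m
Density difference = 3748 - 1056 = 2692 kg/m^3
v = 2 * R^2 * (rho_p - rho_f) * g / (9 * eta)
v = 2 * (2.29e-07)^2 * 2692 * 9.81 / (9 * 0.00084)
v = 3.66373e-07 m/s = 366.3728 nm/s

366.3728


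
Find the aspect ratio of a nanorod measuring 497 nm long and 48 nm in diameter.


Aspect ratio AR = length / diameter
AR = 497 / 48
AR = 10.35

10.35


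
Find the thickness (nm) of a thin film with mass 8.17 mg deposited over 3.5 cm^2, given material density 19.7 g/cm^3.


Convert: m = 8.17 mg = 8.1700e-06 kg, A = 3.5 cm^2 = 3.5000e-04 m^2, rho = 19.7 g/cm^3 = 19700 kg/m^3
t = m / (A * rho)
t = 8.1700e-06 / (3.5000e-04 * 19700)
t = 1.1849e-06 m = 1184.9 nm

1184.9


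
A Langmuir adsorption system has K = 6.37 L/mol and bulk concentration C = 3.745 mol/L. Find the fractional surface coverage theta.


Langmuir isotherm: theta = K*C / (1 + K*C)
K*C = 6.37 * 3.745 = 23.85565
theta = 23.85565 / (1 + 23.85565) = 23.85565 / 24.85565
theta = 0.9598

0.9598


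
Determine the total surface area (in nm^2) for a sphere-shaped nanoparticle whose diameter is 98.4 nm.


Radius r = 98.4/2 = 49.2 nm
Surface area SA = 4 * pi * r^2
SA = 4 * pi * (49.2)^2
SA = 30418.66 nm^2

30418.66


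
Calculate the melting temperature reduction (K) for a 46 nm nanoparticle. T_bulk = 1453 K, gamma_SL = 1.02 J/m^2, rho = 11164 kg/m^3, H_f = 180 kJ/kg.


Radius R = 46/2 = 23 nm = 2.3e-08 m
Convert H_f = 180 kJ/kg = 180000 J/kg
dT = 2 * gamma_SL * T_bulk / (rho * H_f * R)
dT = 2 * 1.02 * 1453 / (11164 * 180000 * 2.3e-08)
dT = 64.1 K

64.1


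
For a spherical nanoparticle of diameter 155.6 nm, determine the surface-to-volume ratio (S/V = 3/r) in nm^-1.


Radius r = 155.6/2 = 77.8 nm
S/V = 3 / r = 3 / 77.8
S/V = 0.0386 nm^-1

0.0386


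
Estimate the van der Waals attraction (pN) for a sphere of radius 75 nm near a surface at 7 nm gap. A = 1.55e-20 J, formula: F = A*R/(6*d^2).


Convert to SI: R = 75 nm = 7.5e-08 m, d = 7 nm = 7e-09 m
F = A * R / (6 * d^2)
F = 1.55e-20 * 7.5e-08 / (6 * (7e-09)^2)
F = 3.95408e-12 N = 3.954 pN

3.954


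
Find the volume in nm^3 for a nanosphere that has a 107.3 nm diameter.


Radius r = 107.3/2 = 53.65 nm
Volume V = (4/3) * pi * r^3
V = (4/3) * pi * (53.65)^3
V = 646841.37 nm^3

646841.37


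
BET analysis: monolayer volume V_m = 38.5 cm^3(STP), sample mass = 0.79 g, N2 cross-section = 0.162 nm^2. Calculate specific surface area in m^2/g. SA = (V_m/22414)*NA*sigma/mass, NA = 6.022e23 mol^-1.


Number of moles in monolayer = V_m / 22414 = 38.5 / 22414 = 0.00171768
Number of molecules = moles * NA = 0.00171768 * 6.022e23
SA = molecules * sigma / mass
SA = (38.5 / 22414) * 6.022e23 * 0.162e-18 / 0.79
SA = 212.1 m^2/g

212.1


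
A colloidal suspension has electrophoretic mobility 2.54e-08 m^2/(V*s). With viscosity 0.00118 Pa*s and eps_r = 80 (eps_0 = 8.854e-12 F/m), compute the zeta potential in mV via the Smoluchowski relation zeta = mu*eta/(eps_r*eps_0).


Smoluchowski equation: zeta = mu * eta / (eps_r * eps_0)
zeta = 2.54e-08 * 0.00118 / (80 * 8.854e-12)
zeta = 0.042314 V = 42.31 mV

42.31


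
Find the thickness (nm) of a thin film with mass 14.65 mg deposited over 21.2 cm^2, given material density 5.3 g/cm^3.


Convert: m = 14.65 mg = 1.4650e-05 kg, A = 21.2 cm^2 = 2.1200e-03 m^2, rho = 5.3 g/cm^3 = 5300 kg/m^3
t = m / (A * rho)
t = 1.4650e-05 / (2.1200e-03 * 5300)
t = 1.3038e-06 m = 1303.8 nm

1303.8


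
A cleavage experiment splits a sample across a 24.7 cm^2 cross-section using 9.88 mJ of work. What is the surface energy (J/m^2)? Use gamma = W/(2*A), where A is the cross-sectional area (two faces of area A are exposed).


Convert: A = 24.7 cm^2 = 0.00247 m^2, W = 9.88 mJ = 0.00988 J
Cleaving exposes two faces of area A, so total new surface = 2*A and gamma = W / (2*A)
gamma = 0.00988 / (2 * 0.00247)
gamma = 2.0 J/m^2

2.0


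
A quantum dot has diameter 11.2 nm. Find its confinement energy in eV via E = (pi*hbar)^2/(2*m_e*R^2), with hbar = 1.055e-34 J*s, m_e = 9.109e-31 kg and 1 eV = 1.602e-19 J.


Radius R = 11.2/2 = 5.6 nm = 5.6e-09 m
E = (pi * 1.055e-34)^2 / (2 * 9.109e-31 * (5.6e-09)^2)
E(J) = 1.92277e-21
E = E(J) / 1.602e-19 = 0.012 eV

0.012


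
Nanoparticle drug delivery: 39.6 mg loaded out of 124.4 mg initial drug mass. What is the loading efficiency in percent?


Drug loading efficiency = (drug loaded / drug initial) * 100
DLE = 39.6 / 124.4 * 100
DLE = 0.3183 * 100
DLE = 31.83%

31.83


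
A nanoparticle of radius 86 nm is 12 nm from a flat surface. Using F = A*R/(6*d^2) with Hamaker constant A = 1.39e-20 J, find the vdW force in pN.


Convert to SI: R = 86 nm = 8.6e-08 m, d = 12 nm = 1.2e-08 m
F = A * R / (6 * d^2)
F = 1.39e-20 * 8.6e-08 / (6 * (1.2e-08)^2)
F = 1.38356e-12 N = 1.384 pN

1.384


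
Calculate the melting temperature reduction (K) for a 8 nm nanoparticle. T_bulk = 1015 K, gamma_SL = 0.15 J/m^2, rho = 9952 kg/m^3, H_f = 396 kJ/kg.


Radius R = 8/2 = 4 nm = 4e-09 m
Convert H_f = 396 kJ/kg = 396000 J/kg
dT = 2 * gamma_SL * T_bulk / (rho * H_f * R)
dT = 2 * 0.15 * 1015 / (9952 * 396000 * 4e-09)
dT = 19.3 K

19.3


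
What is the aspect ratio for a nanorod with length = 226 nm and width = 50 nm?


Aspect ratio AR = length / diameter
AR = 226 / 50
AR = 4.52

4.52


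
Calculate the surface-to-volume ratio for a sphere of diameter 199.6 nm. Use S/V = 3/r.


Radius r = 199.6/2 = 99.8 nm
S/V = 3 / r = 3 / 99.8
S/V = 0.0301 nm^-1

0.0301


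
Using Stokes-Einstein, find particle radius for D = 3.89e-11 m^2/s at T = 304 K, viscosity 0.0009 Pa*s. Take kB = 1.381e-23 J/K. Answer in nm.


Stokes-Einstein: R = kB*T / (6*pi*eta*D)
R = 1.381e-23 * 304 / (6 * pi * 0.0009 * 3.89e-11)
R = 6.36171e-09 m = 6.36 nm

6.36


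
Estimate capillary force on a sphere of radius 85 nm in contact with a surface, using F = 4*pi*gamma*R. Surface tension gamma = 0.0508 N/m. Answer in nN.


Convert radius: R = 85 nm = 8.5e-08 m
F = 4 * pi * gamma * R
F = 4 * pi * 0.0508 * 8.5e-08
F = 5.42616e-08 N = 54.2616 nN

54.2616


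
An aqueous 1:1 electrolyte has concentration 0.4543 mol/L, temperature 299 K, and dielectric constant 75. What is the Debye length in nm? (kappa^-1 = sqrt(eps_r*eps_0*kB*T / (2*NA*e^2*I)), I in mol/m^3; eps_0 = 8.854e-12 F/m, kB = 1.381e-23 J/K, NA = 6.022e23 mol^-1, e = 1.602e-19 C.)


Ionic strength I = 0.4543 * 1^2 * 1000 = 454.3 mol/m^3
kappa^-1 = sqrt(75 * 8.854e-12 * 1.381e-23 * 299 / (2 * 6.022e23 * (1.602e-19)^2 * 454.3))
kappa^-1 = 0.442 nm

0.442


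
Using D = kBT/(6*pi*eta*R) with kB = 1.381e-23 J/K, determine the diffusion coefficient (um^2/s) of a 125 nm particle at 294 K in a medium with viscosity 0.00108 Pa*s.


Radius R = 125/2 = 62.5 nm = 6.25e-08 m
D = kB*T / (6*pi*eta*R)
D = 1.381e-23 * 294 / (6 * pi * 0.00108 * 6.25e-08)
D = 3.19107e-12 m^2/s = 3.191 um^2/s

3.191


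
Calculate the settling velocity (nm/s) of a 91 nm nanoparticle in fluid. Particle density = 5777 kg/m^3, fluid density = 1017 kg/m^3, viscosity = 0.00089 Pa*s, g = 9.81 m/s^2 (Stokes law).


Radius R = 91/2 nm = 4.55e-08 m
Density difference = 5777 - 1017 = 4760 kg/m^3
v = 2 * R^2 * (rho_p - rho_f) * g / (9 * eta)
v = 2 * (4.55e-08)^2 * 4760 * 9.81 / (9 * 0.00089)
v = 2.41377e-08 m/s = 24.1377 nm/s

24.1377


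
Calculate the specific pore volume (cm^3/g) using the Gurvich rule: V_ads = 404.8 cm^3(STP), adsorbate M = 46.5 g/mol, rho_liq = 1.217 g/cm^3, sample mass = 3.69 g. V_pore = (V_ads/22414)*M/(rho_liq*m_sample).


Moles adsorbed n = V_ads / 22414 = 404.8 / 22414 = 1.806014e-02 mol
Liquid volume V_liq = n * M / rho_liq = 1.806014e-02 * 46.5 / 1.217 = 0.69005 cm^3
Specific pore volume V_pore = V_liq / m_sample = 0.69005 / 3.69
V_pore = 0.187 cm^3/g

0.187


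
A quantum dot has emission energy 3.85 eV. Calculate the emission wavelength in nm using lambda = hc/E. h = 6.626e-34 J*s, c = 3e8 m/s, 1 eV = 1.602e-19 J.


Convert energy: E = 3.85 eV = 3.85 * 1.602e-19 = 6.1677e-19 J
lambda = h*c / E = 6.626e-34 * 3e8 / 6.1677e-19
lambda = 3.22292e-07 m = 322.3 nm

322.3


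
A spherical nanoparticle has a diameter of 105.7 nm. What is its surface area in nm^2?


Radius r = 105.7/2 = 52.85 nm
Surface area SA = 4 * pi * r^2
SA = 4 * pi * (52.85)^2
SA = 35099.41 nm^2

35099.41


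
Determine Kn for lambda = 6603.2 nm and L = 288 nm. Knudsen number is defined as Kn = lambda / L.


Knudsen number Kn = lambda / L
Kn = 6603.2 / 288
Kn = 22.9278

22.9278


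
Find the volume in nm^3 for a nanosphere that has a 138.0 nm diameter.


Radius r = 138.0/2 = 69 nm
Volume V = (4/3) * pi * r^3
V = (4/3) * pi * (69)^3
V = 1376055.28 nm^3

1376055.28


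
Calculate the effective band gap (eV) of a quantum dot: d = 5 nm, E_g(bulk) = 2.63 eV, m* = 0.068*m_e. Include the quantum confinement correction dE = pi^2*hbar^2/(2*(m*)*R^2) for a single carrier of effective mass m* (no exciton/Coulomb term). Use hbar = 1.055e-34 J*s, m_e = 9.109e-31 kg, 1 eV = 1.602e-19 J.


Radius R = 5/2 nm = 2.5e-09 m
Confinement energy dE = pi^2 * hbar^2 / (2 * m_eff * m_e * R^2)
dE = pi^2 * (1.055e-34)^2 / (2 * 0.068 * 9.109e-31 * (2.5e-09)^2) J, divided by 1.602e-19 J/eV
dE = 0.8856 eV
Total band gap = E_g(bulk) + dE = 2.63 + 0.8856 = 3.5156 eV

3.5156


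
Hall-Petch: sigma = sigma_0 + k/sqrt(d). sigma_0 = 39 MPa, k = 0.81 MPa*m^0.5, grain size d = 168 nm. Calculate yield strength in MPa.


d = 168 nm = 1.68e-07 m
sqrt(d) = 0.000409878
Hall-Petch contribution = k / sqrt(d) = 0.81 / 0.000409878 = 1976.2 MPa
sigma = sigma_0 + k/sqrt(d) = 39 + 1976.2 = 2015.2 MPa

2015.2


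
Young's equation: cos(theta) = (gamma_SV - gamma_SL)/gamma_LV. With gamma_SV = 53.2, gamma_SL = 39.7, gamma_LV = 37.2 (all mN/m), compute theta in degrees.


cos(theta) = (gamma_SV - gamma_SL) / gamma_LV
cos(theta) = (53.2 - 39.7) / 37.2
cos(theta) = 0.362903
theta = arccos(0.362903) = 68.72 degrees

68.72


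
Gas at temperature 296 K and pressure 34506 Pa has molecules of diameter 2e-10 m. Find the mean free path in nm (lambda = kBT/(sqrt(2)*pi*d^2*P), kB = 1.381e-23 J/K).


Mean free path: lambda = kB*T / (sqrt(2) * pi * d^2 * P)
lambda = 1.381e-23 * 296 / (sqrt(2) * pi * (2e-10)^2 * 34506)
lambda = 6.66601e-07 m
lambda = 666.6 nm

666.6


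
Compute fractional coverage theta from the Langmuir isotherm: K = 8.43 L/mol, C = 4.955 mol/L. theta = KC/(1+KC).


Langmuir isotherm: theta = K*C / (1 + K*C)
K*C = 8.43 * 4.955 = 41.77065
theta = 41.77065 / (1 + 41.77065) = 41.77065 / 42.77065
theta = 0.9766

0.9766


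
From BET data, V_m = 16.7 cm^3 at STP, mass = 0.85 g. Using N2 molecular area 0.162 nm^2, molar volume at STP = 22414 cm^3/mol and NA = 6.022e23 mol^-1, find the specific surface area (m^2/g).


Number of moles in monolayer = V_m / 22414 = 16.7 / 22414 = 0.00074507
Number of molecules = moles * NA = 0.00074507 * 6.022e23
SA = molecules * sigma / mass
SA = (16.7 / 22414) * 6.022e23 * 0.162e-18 / 0.85
SA = 85.5 m^2/g

85.5


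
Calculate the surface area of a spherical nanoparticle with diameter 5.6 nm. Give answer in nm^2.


Radius r = 5.6/2 = 2.8 nm
Surface area SA = 4 * pi * r^2
SA = 4 * pi * (2.8)^2
SA = 98.52 nm^2

98.52


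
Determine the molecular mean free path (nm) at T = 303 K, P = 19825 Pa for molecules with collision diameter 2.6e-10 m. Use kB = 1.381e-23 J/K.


Mean free path: lambda = kB*T / (sqrt(2) * pi * d^2 * P)
lambda = 1.381e-23 * 303 / (sqrt(2) * pi * (2.6e-10)^2 * 19825)
lambda = 7.02767e-07 m
lambda = 702.77 nm

702.77


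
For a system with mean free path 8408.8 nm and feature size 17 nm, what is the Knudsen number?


Knudsen number Kn = lambda / L
Kn = 8408.8 / 17
Kn = 494.6353

494.6353


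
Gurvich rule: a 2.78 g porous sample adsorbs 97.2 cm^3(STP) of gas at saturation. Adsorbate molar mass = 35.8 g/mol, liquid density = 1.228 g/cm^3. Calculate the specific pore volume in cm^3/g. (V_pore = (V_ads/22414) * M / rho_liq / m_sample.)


Moles adsorbed n = V_ads / 22414 = 97.2 / 22414 = 4.336575e-03 mol
Liquid volume V_liq = n * M / rho_liq = 4.336575e-03 * 35.8 / 1.228 = 0.12642 cm^3
Specific pore volume V_pore = V_liq / m_sample = 0.12642 / 2.78
V_pore = 0.0455 cm^3/g

0.0455


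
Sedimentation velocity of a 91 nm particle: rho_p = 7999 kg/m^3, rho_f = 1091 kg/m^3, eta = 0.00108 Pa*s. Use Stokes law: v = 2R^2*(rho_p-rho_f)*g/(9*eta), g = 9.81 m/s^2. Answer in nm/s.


Radius R = 91/2 nm = 4.55e-08 m
Density difference = 7999 - 1091 = 6908 kg/m^3
v = 2 * R^2 * (rho_p - rho_f) * g / (9 * eta)
v = 2 * (4.55e-08)^2 * 6908 * 9.81 / (9 * 0.00108)
v = 2.88674e-08 m/s = 28.8674 nm/s

28.8674


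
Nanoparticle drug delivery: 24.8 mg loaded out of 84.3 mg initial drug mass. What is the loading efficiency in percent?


Drug loading efficiency = (drug loaded / drug initial) * 100
DLE = 24.8 / 84.3 * 100
DLE = 0.2942 * 100
DLE = 29.42%

29.42


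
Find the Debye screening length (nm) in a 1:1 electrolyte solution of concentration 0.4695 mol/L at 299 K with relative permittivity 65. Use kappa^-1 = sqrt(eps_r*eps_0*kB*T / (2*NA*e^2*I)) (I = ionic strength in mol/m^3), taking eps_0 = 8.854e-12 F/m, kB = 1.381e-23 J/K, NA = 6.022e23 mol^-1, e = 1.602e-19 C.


Ionic strength I = 0.4695 * 1^2 * 1000 = 469.5 mol/m^3
kappa^-1 = sqrt(65 * 8.854e-12 * 1.381e-23 * 299 / (2 * 6.022e23 * (1.602e-19)^2 * 469.5))
kappa^-1 = 0.405 nm

0.405


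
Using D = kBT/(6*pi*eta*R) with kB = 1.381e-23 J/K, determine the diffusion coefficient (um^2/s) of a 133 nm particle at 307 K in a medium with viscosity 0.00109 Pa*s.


Radius R = 133/2 = 66.5 nm = 6.65e-08 m
D = kB*T / (6*pi*eta*R)
D = 1.381e-23 * 307 / (6 * pi * 0.00109 * 6.65e-08)
D = 3.10301e-12 m^2/s = 3.103 um^2/s

3.103


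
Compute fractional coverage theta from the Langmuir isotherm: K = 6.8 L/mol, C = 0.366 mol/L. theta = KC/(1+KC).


Langmuir isotherm: theta = K*C / (1 + K*C)
K*C = 6.8 * 0.366 = 2.4888
theta = 2.4888 / (1 + 2.4888) = 2.4888 / 3.4888
theta = 0.7134

0.7134


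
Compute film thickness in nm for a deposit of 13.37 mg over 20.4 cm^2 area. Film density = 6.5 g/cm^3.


Convert: m = 13.37 mg = 1.3370e-05 kg, A = 20.4 cm^2 = 2.0400e-03 m^2, rho = 6.5 g/cm^3 = 6500 kg/m^3
t = m / (A * rho)
t = 1.3370e-05 / (2.0400e-03 * 6500)
t = 1.0083e-06 m = 1008.3 nm

1008.3


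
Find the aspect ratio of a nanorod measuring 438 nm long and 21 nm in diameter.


Aspect ratio AR = length / diameter
AR = 438 / 21
AR = 20.86

20.86


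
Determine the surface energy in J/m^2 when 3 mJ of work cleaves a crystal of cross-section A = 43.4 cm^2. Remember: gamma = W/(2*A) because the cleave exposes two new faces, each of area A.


Convert: A = 43.4 cm^2 = 0.00434 m^2, W = 3 mJ = 0.003 J
Cleaving exposes two faces of area A, so total new surface = 2*A and gamma = W / (2*A)
gamma = 0.003 / (2 * 0.00434)
gamma = 0.346 J/m^2

0.346


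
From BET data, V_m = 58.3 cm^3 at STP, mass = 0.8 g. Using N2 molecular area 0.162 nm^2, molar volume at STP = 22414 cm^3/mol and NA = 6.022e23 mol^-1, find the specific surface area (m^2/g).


Number of moles in monolayer = V_m / 22414 = 58.3 / 22414 = 0.00260105
Number of molecules = moles * NA = 0.00260105 * 6.022e23
SA = molecules * sigma / mass
SA = (58.3 / 22414) * 6.022e23 * 0.162e-18 / 0.8
SA = 317.2 m^2/g

317.2


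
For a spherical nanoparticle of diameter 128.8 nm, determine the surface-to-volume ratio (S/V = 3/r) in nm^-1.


Radius r = 128.8/2 = 64.4 nm
S/V = 3 / r = 3 / 64.4
S/V = 0.0466 nm^-1

0.0466


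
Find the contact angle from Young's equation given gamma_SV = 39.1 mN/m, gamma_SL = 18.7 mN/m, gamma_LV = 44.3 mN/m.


cos(theta) = (gamma_SV - gamma_SL) / gamma_LV
cos(theta) = (39.1 - 18.7) / 44.3
cos(theta) = 0.460497
theta = arccos(0.460497) = 62.58 degrees

62.58


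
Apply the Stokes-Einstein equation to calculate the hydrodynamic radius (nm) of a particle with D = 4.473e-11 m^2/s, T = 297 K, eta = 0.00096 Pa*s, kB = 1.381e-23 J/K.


Stokes-Einstein: R = kB*T / (6*pi*eta*D)
R = 1.381e-23 * 297 / (6 * pi * 0.00096 * 4.473e-11)
R = 5.06733e-09 m = 5.07 nm

5.07


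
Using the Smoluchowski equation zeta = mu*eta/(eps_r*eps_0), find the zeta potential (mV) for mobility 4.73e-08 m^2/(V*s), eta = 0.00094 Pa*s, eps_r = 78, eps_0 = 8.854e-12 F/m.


Smoluchowski equation: zeta = mu * eta / (eps_r * eps_0)
zeta = 4.73e-08 * 0.00094 / (78 * 8.854e-12)
zeta = 0.064381 V = 64.38 mV

64.38


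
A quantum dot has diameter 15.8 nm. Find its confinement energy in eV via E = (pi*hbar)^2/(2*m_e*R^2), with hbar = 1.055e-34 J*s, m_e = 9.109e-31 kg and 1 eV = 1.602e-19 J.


Radius R = 15.8/2 = 7.9 nm = 7.9e-09 m
E = (pi * 1.055e-34)^2 / (2 * 9.109e-31 * (7.9e-09)^2)
E(J) = 9.66162e-22
E = E(J) / 1.602e-19 = 0.006 eV

0.006


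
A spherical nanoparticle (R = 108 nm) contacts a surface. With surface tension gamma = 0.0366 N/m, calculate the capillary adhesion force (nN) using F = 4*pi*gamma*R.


Convert radius: R = 108 nm = 1.08e-07 m
F = 4 * pi * gamma * R
F = 4 * pi * 0.0366 * 1.08e-07
F = 4.96723e-08 N = 49.6723 nN

49.6723


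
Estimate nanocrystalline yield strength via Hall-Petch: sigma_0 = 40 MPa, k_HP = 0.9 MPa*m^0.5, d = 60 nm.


d = 60 nm = 6e-08 m
sqrt(d) = 0.000244949
Hall-Petch contribution = k / sqrt(d) = 0.9 / 0.000244949 = 3674.2 MPa
sigma = sigma_0 + k/sqrt(d) = 40 + 3674.2 = 3714.2 MPa

3714.2


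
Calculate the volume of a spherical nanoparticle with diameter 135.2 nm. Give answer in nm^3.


Radius r = 135.2/2 = 67.6 nm
Volume V = (4/3) * pi * r^3
V = (4/3) * pi * (67.6)^3
V = 1293983.38 nm^3

1293983.38


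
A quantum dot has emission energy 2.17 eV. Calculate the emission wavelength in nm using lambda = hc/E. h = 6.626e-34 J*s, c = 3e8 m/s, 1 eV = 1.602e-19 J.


Convert energy: E = 2.17 eV = 2.17 * 1.602e-19 = 3.47634e-19 J
lambda = h*c / E = 6.626e-34 * 3e8 / 3.47634e-19
lambda = 5.71808e-07 m = 571.8 nm

571.8


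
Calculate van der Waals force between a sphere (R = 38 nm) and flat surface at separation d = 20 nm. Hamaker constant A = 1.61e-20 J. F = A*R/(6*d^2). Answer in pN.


Convert to SI: R = 38 nm = 3.8e-08 m, d = 20 nm = 2e-08 m
F = A * R / (6 * d^2)
F = 1.61e-20 * 3.8e-08 / (6 * (2e-08)^2)
F = 2.54917e-13 N = 0.255 pN

0.255


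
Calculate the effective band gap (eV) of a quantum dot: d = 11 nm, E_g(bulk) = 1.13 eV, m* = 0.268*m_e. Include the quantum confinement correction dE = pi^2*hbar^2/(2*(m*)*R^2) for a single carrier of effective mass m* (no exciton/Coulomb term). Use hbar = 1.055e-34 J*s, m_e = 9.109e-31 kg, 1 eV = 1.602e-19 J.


Radius R = 11/2 nm = 5.5e-09 m
Confinement energy dE = pi^2 * hbar^2 / (2 * m_eff * m_e * R^2)
dE = pi^2 * (1.055e-34)^2 / (2 * 0.268 * 9.109e-31 * (5.5e-09)^2) J, divided by 1.602e-19 J/eV
dE = 0.0464 eV
Total band gap = E_g(bulk) + dE = 1.13 + 0.0464 = 1.1764 eV

1.1764


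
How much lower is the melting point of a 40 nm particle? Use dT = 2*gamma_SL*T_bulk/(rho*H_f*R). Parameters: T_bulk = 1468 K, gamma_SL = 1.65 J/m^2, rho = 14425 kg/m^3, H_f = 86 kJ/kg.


Radius R = 40/2 = 20 nm = 2e-08 m
Convert H_f = 86 kJ/kg = 86000 J/kg
dT = 2 * gamma_SL * T_bulk / (rho * H_f * R)
dT = 2 * 1.65 * 1468 / (14425 * 86000 * 2e-08)
dT = 195.3 K

195.3


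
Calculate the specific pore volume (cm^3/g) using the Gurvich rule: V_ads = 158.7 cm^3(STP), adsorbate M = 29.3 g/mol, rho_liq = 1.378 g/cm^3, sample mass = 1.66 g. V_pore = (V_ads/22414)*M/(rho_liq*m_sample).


Moles adsorbed n = V_ads / 22414 = 158.7 / 22414 = 7.080396e-03 mol
Liquid volume V_liq = n * M / rho_liq = 7.080396e-03 * 29.3 / 1.378 = 0.15055 cm^3
Specific pore volume V_pore = V_liq / m_sample = 0.15055 / 1.66
V_pore = 0.0907 cm^3/g

0.0907


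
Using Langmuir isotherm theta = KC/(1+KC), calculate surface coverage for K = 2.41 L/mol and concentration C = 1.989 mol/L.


Langmuir isotherm: theta = K*C / (1 + K*C)
K*C = 2.41 * 1.989 = 4.79349
theta = 4.79349 / (1 + 4.79349) = 4.79349 / 5.79349
theta = 0.8274

0.8274


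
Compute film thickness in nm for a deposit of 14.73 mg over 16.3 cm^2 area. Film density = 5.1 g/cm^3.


Convert: m = 14.73 mg = 1.4730e-05 kg, A = 16.3 cm^2 = 1.6300e-03 m^2, rho = 5.1 g/cm^3 = 5100 kg/m^3
t = m / (A * rho)
t = 1.4730e-05 / (1.6300e-03 * 5100)
t = 1.7719e-06 m = 1771.9 nm

1771.9


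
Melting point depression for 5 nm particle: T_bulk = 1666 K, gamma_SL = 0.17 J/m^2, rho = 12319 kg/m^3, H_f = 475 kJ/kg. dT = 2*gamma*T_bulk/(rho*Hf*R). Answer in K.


Radius R = 5/2 = 2.5 nm = 2.5e-09 m
Convert H_f = 475 kJ/kg = 475000 J/kg
dT = 2 * gamma_SL * T_bulk / (rho * H_f * R)
dT = 2 * 0.17 * 1666 / (12319 * 475000 * 2.5e-09)
dT = 38.7 K

38.7


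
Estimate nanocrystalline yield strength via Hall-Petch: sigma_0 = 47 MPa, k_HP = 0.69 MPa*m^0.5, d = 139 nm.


d = 139 nm = 1.39e-07 m
sqrt(d) = 0.000372827
Hall-Petch contribution = k / sqrt(d) = 0.69 / 0.000372827 = 1850.7 MPa
sigma = sigma_0 + k/sqrt(d) = 47 + 1850.7 = 1897.7 MPa

1897.7


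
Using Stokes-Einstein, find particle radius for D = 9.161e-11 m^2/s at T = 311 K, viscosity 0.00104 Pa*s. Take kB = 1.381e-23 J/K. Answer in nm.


Stokes-Einstein: R = kB*T / (6*pi*eta*D)
R = 1.381e-23 * 311 / (6 * pi * 0.00104 * 9.161e-11)
R = 2.39153e-09 m = 2.39 nm

2.39


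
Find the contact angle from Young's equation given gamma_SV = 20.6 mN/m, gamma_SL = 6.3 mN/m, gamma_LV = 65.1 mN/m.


cos(theta) = (gamma_SV - gamma_SL) / gamma_LV
cos(theta) = (20.6 - 6.3) / 65.1
cos(theta) = 0.219662
theta = arccos(0.219662) = 77.31 degrees

77.31


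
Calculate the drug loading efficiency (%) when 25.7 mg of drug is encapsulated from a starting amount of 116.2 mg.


Drug loading efficiency = (drug loaded / drug initial) * 100
DLE = 25.7 / 116.2 * 100
DLE = 0.2212 * 100
DLE = 22.12%

22.12


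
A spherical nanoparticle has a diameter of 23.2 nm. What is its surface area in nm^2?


Radius r = 23.2/2 = 11.6 nm
Surface area SA = 4 * pi * r^2
SA = 4 * pi * (11.6)^2
SA = 1690.93 nm^2

1690.93


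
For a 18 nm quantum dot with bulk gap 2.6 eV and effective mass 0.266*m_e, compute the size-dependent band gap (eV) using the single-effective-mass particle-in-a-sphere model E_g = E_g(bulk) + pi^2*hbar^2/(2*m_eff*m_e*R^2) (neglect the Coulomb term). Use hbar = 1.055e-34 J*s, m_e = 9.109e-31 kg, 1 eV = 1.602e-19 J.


Radius R = 18/2 nm = 9e-09 m
Confinement energy dE = pi^2 * hbar^2 / (2 * m_eff * m_e * R^2)
dE = pi^2 * (1.055e-34)^2 / (2 * 0.266 * 9.109e-31 * (9e-09)^2) J, divided by 1.602e-19 J/eV
dE = 0.0175 eV
Total band gap = E_g(bulk) + dE = 2.6 + 0.0175 = 2.6175 eV

2.6175


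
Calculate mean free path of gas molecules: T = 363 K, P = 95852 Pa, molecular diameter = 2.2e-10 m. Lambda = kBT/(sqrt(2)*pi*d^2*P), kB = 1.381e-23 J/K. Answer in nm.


Mean free path: lambda = kB*T / (sqrt(2) * pi * d^2 * P)
lambda = 1.381e-23 * 363 / (sqrt(2) * pi * (2.2e-10)^2 * 95852)
lambda = 2.43214e-07 m
lambda = 243.21 nm

243.21


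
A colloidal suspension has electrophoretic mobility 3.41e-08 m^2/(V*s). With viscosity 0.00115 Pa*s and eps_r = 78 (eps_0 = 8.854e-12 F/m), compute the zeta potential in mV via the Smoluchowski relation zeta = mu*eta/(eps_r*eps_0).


Smoluchowski equation: zeta = mu * eta / (eps_r * eps_0)
zeta = 3.41e-08 * 0.00115 / (78 * 8.854e-12)
zeta = 0.056783 V = 56.78 mV

56.78


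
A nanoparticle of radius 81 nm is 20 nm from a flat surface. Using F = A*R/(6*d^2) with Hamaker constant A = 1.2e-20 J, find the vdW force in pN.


Convert to SI: R = 81 nm = 8.1e-08 m, d = 20 nm = 2e-08 m
F = A * R / (6 * d^2)
F = 1.2e-20 * 8.1e-08 / (6 * (2e-08)^2)
F = 4.05e-13 N = 0.405 pN

0.405


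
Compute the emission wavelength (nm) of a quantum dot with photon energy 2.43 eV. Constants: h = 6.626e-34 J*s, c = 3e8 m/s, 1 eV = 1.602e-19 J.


Convert energy: E = 2.43 eV = 2.43 * 1.602e-19 = 3.89286e-19 J
lambda = h*c / E = 6.626e-34 * 3e8 / 3.89286e-19
lambda = 5.10627e-07 m = 510.6 nm

510.6


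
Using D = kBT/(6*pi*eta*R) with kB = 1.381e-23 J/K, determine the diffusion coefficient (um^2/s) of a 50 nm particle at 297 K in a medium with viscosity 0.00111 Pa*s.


Radius R = 50/2 = 25 nm = 2.5e-08 m
D = kB*T / (6*pi*eta*R)
D = 1.381e-23 * 297 / (6 * pi * 0.00111 * 2.5e-08)
D = 7.84126e-12 m^2/s = 7.841 um^2/s

7.841


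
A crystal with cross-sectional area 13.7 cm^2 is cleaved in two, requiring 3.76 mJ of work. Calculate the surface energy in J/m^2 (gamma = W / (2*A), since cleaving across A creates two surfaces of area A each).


Convert: A = 13.7 cm^2 = 0.00137 m^2, W = 3.76 mJ = 0.00376 J
Cleaving exposes two faces of area A, so total new surface = 2*A and gamma = W / (2*A)
gamma = 0.00376 / (2 * 0.00137)
gamma = 1.372 J/m^2

1.372


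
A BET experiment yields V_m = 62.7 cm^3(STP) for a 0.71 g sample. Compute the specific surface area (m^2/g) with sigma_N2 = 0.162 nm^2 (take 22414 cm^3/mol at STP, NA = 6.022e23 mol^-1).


Number of moles in monolayer = V_m / 22414 = 62.7 / 22414 = 0.00279736
Number of molecules = moles * NA = 0.00279736 * 6.022e23
SA = molecules * sigma / mass
SA = (62.7 / 22414) * 6.022e23 * 0.162e-18 / 0.71
SA = 384.4 m^2/g

384.4


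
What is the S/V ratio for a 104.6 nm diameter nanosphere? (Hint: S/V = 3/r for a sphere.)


Radius r = 104.6/2 = 52.3 nm
S/V = 3 / r = 3 / 52.3
S/V = 0.0574 nm^-1

0.0574


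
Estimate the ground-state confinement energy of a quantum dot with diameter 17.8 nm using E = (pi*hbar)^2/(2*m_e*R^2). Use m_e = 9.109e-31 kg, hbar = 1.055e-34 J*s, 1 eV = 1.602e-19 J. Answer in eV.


Radius R = 17.8/2 = 8.9 nm = 8.9e-09 m
E = (pi * 1.055e-34)^2 / (2 * 9.109e-31 * (8.9e-09)^2)
E(J) = 7.61244e-22
E = E(J) / 1.602e-19 = 0.0048 eV

0.0048


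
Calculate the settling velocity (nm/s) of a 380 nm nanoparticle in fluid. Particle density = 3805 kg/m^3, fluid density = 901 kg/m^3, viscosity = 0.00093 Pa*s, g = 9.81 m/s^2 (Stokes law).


Radius R = 380/2 nm = 1.9e-07 m
Density difference = 3805 - 901 = 2904 kg/m^3
v = 2 * R^2 * (rho_p - rho_f) * g / (9 * eta)
v = 2 * (1.9e-07)^2 * 2904 * 9.81 / (9 * 0.00093)
v = 2.45741e-07 m/s = 245.7409 nm/s

245.7409
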